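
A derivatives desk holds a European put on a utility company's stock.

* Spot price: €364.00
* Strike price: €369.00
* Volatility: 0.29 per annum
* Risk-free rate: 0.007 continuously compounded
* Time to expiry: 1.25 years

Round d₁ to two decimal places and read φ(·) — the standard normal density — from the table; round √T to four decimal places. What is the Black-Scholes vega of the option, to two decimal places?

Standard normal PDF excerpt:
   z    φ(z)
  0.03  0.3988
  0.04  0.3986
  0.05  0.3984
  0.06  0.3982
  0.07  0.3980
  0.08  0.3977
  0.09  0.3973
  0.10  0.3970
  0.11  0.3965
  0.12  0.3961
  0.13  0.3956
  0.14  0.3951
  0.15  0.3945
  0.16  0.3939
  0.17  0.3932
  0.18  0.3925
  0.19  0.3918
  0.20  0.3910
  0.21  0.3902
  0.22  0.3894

160.54

σ√T = 0.29 × 1.1180 = 0.3242
d₁ = [ln(364/369) + (0.007 + 0.29²/2)·1.25] / 0.3242 = [-0.0136 + 0.0613] / 0.3242 = 0.1470 which rounds to 0.15
√T = √1.25 = 1.1180
φ(d₁) = φ(0.15) = 0.3945
vega = S·φ(d₁)·√T = 364·0.3945·1.1180 = 160.5426
(Vega is the same for a European call and put with the same parameters.)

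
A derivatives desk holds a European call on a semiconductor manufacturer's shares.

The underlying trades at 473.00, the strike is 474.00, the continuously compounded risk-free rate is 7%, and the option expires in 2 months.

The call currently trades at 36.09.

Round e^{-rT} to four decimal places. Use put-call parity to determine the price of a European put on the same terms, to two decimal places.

exp(−rT) = exp(−0.07·0.1667) = 0.9884
Put-call parity: C − P = S − K·e^(−rT) = 473 − 474·0.9884 = 473 − 468.5016 = 4.4984
P = C − (C − P) = 36.09 − (4.4984) = 31.5916

31.59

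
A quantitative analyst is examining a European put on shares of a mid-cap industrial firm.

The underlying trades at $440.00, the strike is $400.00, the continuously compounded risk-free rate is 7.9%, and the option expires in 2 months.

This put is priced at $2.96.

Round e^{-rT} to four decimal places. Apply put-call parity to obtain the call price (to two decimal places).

$48.20

exp(−rT) = exp(−0.079·0.1667) = 0.9869
Put-call parity: C − P = S − K·e^(−rT) = 440 − 400·0.9869 = 440 − 394.7600 = 45.2400
C = P + (C − P) = 2.96 + (45.2400) = 48.2000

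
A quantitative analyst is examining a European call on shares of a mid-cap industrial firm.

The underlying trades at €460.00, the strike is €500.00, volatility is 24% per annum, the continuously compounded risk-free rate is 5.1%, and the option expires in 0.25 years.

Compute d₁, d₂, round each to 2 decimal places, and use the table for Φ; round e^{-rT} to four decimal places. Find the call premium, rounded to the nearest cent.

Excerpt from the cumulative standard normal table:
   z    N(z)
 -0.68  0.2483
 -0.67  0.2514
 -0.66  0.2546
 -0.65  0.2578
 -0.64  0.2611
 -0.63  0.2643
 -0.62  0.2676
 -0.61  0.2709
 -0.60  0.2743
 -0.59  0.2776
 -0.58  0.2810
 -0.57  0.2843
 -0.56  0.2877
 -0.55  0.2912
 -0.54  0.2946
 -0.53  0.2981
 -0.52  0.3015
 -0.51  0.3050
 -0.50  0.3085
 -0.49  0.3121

€9.86

T = 0.25;  σ√T = 0.1200
ln(S/K) + (r + σ²/2)T = ln(460/500) + (0.051 + 0.24²/2)·0.25 = -0.0834 + 0.0199 = -0.0634
d₁ = -0.0634 / 0.1200 = -0.5286 → -0.53
d₂ = d₁ − σ√T = -0.5286 − 0.1200 = -0.6486 → -0.65
e^(−rT) = e^(−0.051·0.25) = 0.9873
C = 460·N(-0.53) − 500·0.9873·N(-0.65) = 460·0.2981 − 500·0.9873·0.2578 = 137.1260 − 127.2630 = 9.8630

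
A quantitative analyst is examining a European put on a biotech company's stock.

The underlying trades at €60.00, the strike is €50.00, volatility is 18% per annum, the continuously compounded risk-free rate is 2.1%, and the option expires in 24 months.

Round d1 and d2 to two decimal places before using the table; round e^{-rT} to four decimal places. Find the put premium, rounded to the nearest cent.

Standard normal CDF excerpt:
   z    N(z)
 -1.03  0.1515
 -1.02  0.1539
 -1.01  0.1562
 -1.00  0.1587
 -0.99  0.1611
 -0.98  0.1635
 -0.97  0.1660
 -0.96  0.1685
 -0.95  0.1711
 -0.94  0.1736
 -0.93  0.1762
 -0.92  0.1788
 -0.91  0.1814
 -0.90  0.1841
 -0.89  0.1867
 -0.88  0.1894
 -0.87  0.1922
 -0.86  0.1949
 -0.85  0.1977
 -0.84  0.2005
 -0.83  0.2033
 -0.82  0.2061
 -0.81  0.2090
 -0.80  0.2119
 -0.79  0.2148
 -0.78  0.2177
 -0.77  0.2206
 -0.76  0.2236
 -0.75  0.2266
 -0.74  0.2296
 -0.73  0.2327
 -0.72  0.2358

€1.49

σ√T = 0.18·√2 = 0.2546
ln(S/K) + (r + σ²/2)T = ln(60/50) + (0.021 + 0.18²/2)·2 = 0.1823 + 0.0744 = 0.2567
d₁ = 0.2567 / 0.2546 = 1.0085 which rounds to 1.01
d₂ = d₁ − σ√T = 1.0085 − 0.2546 = 0.7539 which rounds to 0.75
e^(−rT) = e^(−0.021·2) = 0.9589
P = 50·0.9589·N(-0.75) − 60·N(-1.01) = 50·0.9589·0.2266 − 60·0.1562 = 10.8643 − 9.3720 = 1.4923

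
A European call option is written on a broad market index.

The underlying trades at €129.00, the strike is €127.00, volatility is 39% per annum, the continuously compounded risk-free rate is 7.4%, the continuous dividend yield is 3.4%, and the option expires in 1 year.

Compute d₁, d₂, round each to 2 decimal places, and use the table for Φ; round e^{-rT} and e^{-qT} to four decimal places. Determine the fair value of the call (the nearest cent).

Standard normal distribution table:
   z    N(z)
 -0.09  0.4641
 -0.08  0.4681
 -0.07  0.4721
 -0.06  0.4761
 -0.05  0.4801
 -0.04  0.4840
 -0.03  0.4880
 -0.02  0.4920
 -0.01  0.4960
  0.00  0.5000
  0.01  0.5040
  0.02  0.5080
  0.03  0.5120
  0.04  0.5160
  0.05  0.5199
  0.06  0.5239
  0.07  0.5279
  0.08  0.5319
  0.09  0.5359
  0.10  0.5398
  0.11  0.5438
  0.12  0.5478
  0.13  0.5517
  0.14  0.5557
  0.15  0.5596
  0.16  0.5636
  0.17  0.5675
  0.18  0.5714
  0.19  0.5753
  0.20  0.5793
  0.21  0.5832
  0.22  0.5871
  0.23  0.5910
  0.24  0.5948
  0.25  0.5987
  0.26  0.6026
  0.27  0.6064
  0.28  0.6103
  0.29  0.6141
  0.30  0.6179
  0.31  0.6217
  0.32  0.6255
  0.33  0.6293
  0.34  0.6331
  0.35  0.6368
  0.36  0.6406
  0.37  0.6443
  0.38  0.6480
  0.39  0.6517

σ√T = 0.39·√1 = 0.3900
d₁ = [ln(129/127) + (0.074 − 0.034 + 0.39²/2)·1] / 0.3900 = [0.0156 + 0.1161] / 0.3900 = 0.3376 ≈ 0.34
d₂ = d₁ − σ√T = 0.3376 − 0.3900 = -0.0524 ≈ -0.05
e^(−qT) = e^(−0.034·1) = 0.9666;  e^(−rT) = e^(−0.074·1) = 0.9287
N(d₁) = N(0.34) = 0.6331;  N(d₂) = N(-0.05) = 0.4801
C = 129·0.9666·0.6331 − 127·0.9287·0.4801 = 78.9421 − 56.6253 = 22.3168

€22.32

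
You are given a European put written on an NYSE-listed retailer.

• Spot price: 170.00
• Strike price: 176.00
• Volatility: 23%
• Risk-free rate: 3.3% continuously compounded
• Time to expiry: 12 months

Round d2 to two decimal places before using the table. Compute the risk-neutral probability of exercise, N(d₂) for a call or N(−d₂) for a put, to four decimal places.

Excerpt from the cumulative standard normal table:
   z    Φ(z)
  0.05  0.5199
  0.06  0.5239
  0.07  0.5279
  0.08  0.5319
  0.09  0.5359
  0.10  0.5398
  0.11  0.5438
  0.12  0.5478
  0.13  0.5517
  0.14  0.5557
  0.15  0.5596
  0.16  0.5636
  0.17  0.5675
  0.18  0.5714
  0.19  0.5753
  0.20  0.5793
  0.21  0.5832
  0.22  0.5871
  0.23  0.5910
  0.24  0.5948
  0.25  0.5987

0.5478

T = 1;  σ√T = 0.2300
d₁ = [ln(170/176) + (0.033 + 0.23²/2)·1] / 0.2300 = [-0.0347 + 0.0595] / 0.2300 = 0.1077 ≈ 0.11
d₂ = d₁ − σ√T = 0.1077 − 0.2300 = -0.1223 ≈ -0.12
Risk-neutral Pr[S_T < K] = N(−d₂) = N(0.12) = 0.5478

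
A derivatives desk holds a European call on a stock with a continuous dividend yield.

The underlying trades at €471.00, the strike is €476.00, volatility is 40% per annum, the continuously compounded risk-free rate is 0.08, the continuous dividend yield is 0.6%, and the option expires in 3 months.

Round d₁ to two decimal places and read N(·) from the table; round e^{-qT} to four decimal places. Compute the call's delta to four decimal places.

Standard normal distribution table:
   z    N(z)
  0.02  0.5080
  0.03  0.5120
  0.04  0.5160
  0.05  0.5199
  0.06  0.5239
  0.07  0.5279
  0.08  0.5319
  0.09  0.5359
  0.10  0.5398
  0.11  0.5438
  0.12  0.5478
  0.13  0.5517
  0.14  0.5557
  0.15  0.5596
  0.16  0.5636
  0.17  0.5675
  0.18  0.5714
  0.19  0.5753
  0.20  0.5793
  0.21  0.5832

σ√T = 0.4·√0.25 = 0.2000
d₁ = [ln(471/476) + (0.08 − 0.006 + 0.4²/2)·0.25] / 0.2000 = [-0.0106 + 0.0385] / 0.2000 = 0.1397 which rounds to 0.14
N(d₁) = N(0.14) = 0.5557
Δ_call = e^(−qT)·N(d₁) = 0.9985·0.5557 = 0.5549

0.5549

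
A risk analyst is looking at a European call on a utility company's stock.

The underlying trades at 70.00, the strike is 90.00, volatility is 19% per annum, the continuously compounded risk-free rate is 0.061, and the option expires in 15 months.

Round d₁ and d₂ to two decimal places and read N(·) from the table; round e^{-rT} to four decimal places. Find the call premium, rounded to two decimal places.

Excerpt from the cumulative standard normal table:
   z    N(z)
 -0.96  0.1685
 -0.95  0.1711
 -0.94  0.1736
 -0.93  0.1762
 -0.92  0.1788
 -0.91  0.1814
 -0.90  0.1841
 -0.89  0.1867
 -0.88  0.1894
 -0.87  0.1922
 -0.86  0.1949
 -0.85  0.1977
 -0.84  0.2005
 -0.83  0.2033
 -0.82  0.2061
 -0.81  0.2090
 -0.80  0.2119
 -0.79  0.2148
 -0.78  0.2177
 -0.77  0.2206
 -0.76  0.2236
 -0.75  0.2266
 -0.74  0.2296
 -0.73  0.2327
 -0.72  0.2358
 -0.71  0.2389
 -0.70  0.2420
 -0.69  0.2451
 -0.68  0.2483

T = 1.25;  σ√T = 0.2124
d₁ = [ln(70/90) + (0.061 + ½·0.19²)·1.25] / (σ√T) = (-0.2513 + 0.0988) / 0.2124 = -0.7179 → -0.72
d₂ = -0.7179 − 0.2124 = -0.9303 → -0.93
exp(−rT) = exp(−0.061·1.25) = 0.9266
N(d₁) = N(-0.72) = 0.2358;  N(d₂) = N(-0.93) = 0.1762
C = 70·0.2358 − 90·0.9266·0.1762 = 16.5060 − 14.6940 = 1.8120

1.81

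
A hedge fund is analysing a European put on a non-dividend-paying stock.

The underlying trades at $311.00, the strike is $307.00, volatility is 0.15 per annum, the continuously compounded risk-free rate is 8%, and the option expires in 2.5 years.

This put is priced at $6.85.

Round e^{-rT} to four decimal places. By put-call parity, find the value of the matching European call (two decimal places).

e^(−rT) = e^(−0.08·2.5) = 0.8187
Put-call parity: C − P = S − K·e^(−rT) = 311 − 307·0.8187 = 311 − 251.3409 = 59.6591
C = P + (C − P) = 6.85 + (59.6591) = 66.5091

$66.51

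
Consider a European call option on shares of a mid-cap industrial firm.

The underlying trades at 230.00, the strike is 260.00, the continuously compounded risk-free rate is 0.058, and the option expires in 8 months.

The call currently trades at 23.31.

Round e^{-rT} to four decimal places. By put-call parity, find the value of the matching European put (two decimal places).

43.46

exp(−rT) = exp(−0.058·0.6667) = 0.9621
Put-call parity: C − P = S − K·e^(−rT) = 230 − 260·0.9621 = 230 − 250.1460 = -20.1460
P = C − (C − P) = 23.31 − (-20.1460) = 43.4560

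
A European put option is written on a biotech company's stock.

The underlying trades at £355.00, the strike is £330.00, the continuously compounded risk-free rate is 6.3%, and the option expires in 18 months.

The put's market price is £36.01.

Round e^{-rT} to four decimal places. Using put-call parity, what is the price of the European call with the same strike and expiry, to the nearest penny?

e^(−rT) = e^(−0.063·1.5) = 0.9098
Put-call parity: C − P = S − K·e^(−rT) = 355 − 330·0.9098 = 355 − 300.2340 = 54.7660
C = P + (C − P) = 36.01 + (54.7660) = 90.7760

£90.78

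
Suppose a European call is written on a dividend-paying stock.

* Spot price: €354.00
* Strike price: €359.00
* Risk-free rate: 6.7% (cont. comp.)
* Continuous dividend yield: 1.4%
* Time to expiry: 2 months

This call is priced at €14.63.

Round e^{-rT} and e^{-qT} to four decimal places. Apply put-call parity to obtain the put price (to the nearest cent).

€16.46

exp(−qT) = exp(−0.014·0.1667) = 0.9977;  exp(−rT) = exp(−0.067·0.1667) = 0.9889
Put-call parity: C − P = S·e^(−qT) − K·e^(−rT) = 354·0.9977 − 359·0.9889 = 353.1858 − 355.0151 = -1.8293
P = C − (C − P) = 14.63 − (-1.8293) = 16.4593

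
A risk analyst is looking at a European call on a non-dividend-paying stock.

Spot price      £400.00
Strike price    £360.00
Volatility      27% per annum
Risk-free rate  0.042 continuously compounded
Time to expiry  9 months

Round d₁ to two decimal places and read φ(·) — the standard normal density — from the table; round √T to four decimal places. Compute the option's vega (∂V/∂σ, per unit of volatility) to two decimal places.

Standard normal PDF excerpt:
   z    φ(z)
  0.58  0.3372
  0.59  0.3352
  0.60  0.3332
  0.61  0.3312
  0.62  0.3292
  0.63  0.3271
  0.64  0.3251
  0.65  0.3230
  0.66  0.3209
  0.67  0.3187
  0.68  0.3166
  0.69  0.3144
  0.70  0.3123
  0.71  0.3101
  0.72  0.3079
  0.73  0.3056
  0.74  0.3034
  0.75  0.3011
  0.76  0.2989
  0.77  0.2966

T = 0.75;  σ√T = 0.2338
d₁ = [ln(400/360) + (0.042 + ½·0.27²)·0.75] / (σ√T) = (0.1054 + 0.0588) / 0.2338 = 0.7022 which rounds to 0.70
√T = √0.75 = 0.8660
φ(d₁) = φ(0.70) = 0.3123
vega = S·φ(d₁)·√T = 400·0.3123·0.8660 = 108.1807

108.18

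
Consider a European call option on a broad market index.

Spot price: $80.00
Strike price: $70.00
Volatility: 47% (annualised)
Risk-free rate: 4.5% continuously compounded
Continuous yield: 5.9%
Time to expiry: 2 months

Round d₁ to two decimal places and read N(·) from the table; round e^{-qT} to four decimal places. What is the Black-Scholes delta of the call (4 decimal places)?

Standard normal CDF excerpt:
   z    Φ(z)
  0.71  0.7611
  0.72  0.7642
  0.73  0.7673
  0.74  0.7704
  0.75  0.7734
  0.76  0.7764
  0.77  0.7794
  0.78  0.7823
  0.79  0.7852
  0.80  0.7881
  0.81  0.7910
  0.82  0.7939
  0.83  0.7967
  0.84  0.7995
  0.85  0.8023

T = 0.1667;  σ√T = 0.1919
d₁ = [ln(80/70) + (0.045 − 0.059 + 0.47²/2)·0.1667] / 0.1919 = [0.1335 + 0.0161] / 0.1919 = 0.7797 ≈ 0.78
N(d₁) = N(0.78) = 0.7823
Δ_call = exp(−qT)·N(d₁) = 0.9902·0.7823 = 0.7746

0.7746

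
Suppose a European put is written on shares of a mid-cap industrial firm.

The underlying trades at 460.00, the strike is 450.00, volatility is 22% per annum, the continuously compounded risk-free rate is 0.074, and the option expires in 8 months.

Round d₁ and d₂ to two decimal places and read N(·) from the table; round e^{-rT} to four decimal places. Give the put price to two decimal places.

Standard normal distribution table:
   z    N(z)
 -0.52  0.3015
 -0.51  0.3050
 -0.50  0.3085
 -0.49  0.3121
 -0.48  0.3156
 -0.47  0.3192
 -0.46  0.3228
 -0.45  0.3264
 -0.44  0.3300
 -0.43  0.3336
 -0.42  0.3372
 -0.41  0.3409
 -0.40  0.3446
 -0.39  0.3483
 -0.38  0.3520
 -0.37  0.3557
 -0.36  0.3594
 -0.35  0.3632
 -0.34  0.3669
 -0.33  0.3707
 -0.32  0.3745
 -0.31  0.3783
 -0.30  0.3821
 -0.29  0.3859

σ√T = 0.22·√0.6667 = 0.1796
d₁ = [ln(460/450) + (0.074 + 0.22²/2)·0.6667] / 0.1796 = [0.0220 + 0.0655] / 0.1796 = 0.4868 ⇒ 0.49
d₂ = d₁ − σ√T = 0.4868 − 0.1796 = 0.3072 ⇒ 0.31
e^(−rT) = e^(−0.074·0.6667) = 0.9519
N(−d₂) = N(-0.31) = 0.3783;  N(−d₁) = N(-0.49) = 0.3121
P = 450·0.9519·0.3783 − 460·0.3121 = 162.0467 − 143.5660 = 18.4807

18.48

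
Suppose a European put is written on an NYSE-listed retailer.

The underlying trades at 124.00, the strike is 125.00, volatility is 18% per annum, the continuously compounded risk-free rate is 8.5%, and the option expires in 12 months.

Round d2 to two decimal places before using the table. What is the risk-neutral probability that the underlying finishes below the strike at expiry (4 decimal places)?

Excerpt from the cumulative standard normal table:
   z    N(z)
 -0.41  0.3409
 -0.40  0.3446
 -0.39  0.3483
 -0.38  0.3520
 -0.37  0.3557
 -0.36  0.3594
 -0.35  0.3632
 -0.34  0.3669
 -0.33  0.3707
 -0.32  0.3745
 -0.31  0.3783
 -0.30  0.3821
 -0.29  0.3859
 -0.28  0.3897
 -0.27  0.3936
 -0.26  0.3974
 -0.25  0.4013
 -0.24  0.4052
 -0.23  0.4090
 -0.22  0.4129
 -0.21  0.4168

0.3669

T = 1;  σ√T = 0.1800
d₁ = [ln(124/125) + (0.085 + 0.18²/2)·1] / 0.1800 = [-0.0080 + 0.1012] / 0.1800 = 0.5176 ⇒ 0.52
d₂ = d₁ − σ√T = 0.5176 − 0.1800 = 0.3376 ⇒ 0.34
Pr(exercise) under Q = N(−d₂) = N(-0.34) = 0.3669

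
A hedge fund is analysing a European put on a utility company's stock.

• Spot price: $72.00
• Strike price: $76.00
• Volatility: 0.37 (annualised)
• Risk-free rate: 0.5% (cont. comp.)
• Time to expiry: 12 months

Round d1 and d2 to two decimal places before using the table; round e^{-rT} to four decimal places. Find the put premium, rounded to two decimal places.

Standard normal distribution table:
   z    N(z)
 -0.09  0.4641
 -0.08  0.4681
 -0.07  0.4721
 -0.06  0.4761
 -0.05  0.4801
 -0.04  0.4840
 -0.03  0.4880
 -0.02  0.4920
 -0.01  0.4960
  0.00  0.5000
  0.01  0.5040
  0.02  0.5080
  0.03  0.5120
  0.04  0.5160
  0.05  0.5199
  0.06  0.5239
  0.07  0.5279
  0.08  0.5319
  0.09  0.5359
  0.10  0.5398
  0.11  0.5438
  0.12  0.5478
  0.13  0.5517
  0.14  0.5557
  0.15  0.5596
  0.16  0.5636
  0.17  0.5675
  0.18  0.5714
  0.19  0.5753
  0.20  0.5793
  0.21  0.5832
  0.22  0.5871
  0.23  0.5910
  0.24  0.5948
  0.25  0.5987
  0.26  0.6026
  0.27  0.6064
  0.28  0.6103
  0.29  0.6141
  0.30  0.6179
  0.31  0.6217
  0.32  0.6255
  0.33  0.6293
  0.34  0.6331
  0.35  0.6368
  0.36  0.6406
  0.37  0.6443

$12.73

T = 1;  σ√T = 0.3700
d₁ = [ln(72/76) + (0.005 + ½·0.37²)·1] / (σ√T) = (-0.0541 + 0.0735) / 0.3700 = 0.0524 → 0.05
d₂ = 0.0524 − 0.3700 = -0.3176 → -0.32
exp(−rT) = exp(−0.005·1) = 0.9950
N(−d₂) = N(0.32) = 0.6255;  N(−d₁) = N(-0.05) = 0.4801
P = 76·0.9950·0.6255 − 72·0.4801 = 47.3003 − 34.5672 = 12.7331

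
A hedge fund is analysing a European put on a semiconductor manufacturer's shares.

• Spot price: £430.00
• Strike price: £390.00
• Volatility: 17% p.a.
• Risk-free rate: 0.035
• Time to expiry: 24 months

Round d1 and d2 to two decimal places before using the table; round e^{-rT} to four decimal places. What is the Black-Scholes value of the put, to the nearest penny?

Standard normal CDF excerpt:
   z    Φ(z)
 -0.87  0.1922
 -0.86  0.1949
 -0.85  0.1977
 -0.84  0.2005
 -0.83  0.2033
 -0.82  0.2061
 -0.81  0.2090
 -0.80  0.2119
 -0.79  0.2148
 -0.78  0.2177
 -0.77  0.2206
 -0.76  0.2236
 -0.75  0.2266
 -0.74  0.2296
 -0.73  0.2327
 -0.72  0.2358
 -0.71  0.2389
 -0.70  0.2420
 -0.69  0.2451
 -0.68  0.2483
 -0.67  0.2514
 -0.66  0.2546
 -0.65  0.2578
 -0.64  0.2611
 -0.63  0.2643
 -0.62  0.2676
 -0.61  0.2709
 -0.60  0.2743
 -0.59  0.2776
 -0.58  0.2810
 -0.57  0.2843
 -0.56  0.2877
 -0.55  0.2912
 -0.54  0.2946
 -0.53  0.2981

£13.56

σ√T = 0.17 × 1.4142 = 0.2404
ln(S/K) + (r + σ²/2)T = ln(430/390) + (0.035 + 0.17²/2)·2 = 0.0976 + 0.0989 = 0.1965
d₁ = 0.1965 / 0.2404 = 0.8175 ≈ 0.82
d₂ = d₁ − σ√T = 0.8175 − 0.2404 = 0.5771 ≈ 0.58
e^(−rT) = e^(−0.035·2) = 0.9324
N(−d₂) = N(-0.58) = 0.2810;  N(−d₁) = N(-0.82) = 0.2061
P = 390·0.9324·0.2810 − 430·0.2061 = 102.1817 − 88.6230 = 13.5587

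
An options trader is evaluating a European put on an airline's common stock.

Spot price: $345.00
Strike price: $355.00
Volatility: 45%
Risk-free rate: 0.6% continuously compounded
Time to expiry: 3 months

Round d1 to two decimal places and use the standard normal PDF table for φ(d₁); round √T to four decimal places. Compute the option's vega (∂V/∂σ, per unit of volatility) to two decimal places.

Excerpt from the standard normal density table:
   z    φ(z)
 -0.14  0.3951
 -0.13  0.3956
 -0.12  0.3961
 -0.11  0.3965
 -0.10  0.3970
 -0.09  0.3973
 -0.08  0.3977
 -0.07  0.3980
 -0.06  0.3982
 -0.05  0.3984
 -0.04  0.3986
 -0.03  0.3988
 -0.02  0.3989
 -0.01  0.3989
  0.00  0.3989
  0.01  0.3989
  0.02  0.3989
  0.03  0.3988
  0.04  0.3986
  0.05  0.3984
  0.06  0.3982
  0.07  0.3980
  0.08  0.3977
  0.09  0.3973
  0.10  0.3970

T = 0.25;  σ√T = 0.2250
d₁ = [ln(345/355) + (0.006 + 0.45²/2)·0.25] / 0.2250 = [-0.0286 + 0.0268] / 0.2250 = -0.0078 ≈ -0.01
√T = √0.25 = 0.5000
φ(d₁) = φ(-0.01) = 0.3989
vega = S·φ(d₁)·√T = 345·0.3989·0.5000 = 68.8102
(Call and put vega coincide under Black-Scholes.)

68.81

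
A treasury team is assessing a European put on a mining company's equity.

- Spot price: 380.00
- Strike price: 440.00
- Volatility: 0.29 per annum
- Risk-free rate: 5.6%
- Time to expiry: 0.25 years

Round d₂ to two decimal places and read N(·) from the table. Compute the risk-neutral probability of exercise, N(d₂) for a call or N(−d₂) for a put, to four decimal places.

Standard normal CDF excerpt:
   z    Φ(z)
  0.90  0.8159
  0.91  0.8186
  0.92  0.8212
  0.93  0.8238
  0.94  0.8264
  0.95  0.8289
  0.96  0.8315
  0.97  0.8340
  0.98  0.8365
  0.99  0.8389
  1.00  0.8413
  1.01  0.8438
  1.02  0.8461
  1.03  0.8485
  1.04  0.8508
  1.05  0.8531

0.8389

σ√T = 0.29 × 0.5000 = 0.1450
d₁ = [ln(380/440) + (0.056 + 0.29²/2)·0.25] / 0.1450 = [-0.1466 + 0.0245] / 0.1450 = -0.8420 which rounds to -0.84
d₂ = d₁ − σ√T = -0.8420 − 0.1450 = -0.9870 which rounds to -0.99
Pr(exercise) under Q = N(−d₂) = N(0.99) = 0.8389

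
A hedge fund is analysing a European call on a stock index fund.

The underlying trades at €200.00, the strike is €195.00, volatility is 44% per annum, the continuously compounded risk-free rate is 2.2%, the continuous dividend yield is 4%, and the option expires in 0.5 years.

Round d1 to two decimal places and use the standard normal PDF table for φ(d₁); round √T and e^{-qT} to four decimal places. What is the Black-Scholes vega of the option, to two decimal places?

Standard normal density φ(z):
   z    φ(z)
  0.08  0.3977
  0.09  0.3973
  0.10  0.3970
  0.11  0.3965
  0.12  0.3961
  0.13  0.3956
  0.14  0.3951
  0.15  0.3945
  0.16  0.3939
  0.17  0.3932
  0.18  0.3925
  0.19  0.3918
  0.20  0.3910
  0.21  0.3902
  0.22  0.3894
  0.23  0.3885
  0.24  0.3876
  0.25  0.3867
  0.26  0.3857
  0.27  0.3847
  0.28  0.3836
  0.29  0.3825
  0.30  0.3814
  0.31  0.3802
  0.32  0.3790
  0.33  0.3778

54.09

σ√T = 0.44·√0.5 = 0.3111
ln(S/K) + (r − q + σ²/2)T = ln(200/195) + (0.022 − 0.04 + 0.44²/2)·0.5 = 0.0253 + 0.0394 = 0.0647
d₁ = 0.0647 / 0.3111 = 0.2080 ≈ 0.21
√T = √0.5 = 0.7071
φ(d₁) = φ(0.21) = 0.3902
e^(−qT) = e^(−0.04·0.5) = 0.9802
vega = S·e^(−qT)·φ(d₁)·√T = 200·0.9802·0.3902·0.7071 = 54.0895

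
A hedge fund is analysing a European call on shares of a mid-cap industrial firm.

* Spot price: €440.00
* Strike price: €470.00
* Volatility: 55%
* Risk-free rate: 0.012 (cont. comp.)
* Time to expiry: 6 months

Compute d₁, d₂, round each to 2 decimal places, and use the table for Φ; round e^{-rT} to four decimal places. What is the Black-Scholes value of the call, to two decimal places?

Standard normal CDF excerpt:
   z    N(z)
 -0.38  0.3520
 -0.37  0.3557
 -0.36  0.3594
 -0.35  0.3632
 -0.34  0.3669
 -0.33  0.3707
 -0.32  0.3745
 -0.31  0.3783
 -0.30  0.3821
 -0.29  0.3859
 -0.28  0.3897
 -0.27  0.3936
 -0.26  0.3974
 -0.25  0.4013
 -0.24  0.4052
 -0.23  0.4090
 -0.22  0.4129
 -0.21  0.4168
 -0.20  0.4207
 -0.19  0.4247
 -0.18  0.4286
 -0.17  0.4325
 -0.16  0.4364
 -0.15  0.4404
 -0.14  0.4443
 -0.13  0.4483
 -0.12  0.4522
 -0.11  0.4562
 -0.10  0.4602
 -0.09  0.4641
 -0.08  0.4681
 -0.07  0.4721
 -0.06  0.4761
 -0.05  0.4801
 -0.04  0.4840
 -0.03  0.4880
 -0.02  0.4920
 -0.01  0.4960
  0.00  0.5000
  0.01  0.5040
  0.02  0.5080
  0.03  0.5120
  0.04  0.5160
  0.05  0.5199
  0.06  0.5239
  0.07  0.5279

σ√T = 0.55·√0.5 = 0.3889
d₁ = [ln(440/470) + (0.012 + 0.55²/2)·0.5] / 0.3889 = [-0.0660 + 0.0816] / 0.3889 = 0.0403 ⇒ 0.04
d₂ = d₁ − σ√T = 0.0403 − 0.3889 = -0.3486 ⇒ -0.35
exp(−rT) = exp(−0.012·0.5) = 0.9940
C = 440·N(0.04) − 470·0.9940·N(-0.35) = 440·0.5160 − 470·0.9940·0.3632 = 227.0400 − 169.6798 = 57.3602

€57.36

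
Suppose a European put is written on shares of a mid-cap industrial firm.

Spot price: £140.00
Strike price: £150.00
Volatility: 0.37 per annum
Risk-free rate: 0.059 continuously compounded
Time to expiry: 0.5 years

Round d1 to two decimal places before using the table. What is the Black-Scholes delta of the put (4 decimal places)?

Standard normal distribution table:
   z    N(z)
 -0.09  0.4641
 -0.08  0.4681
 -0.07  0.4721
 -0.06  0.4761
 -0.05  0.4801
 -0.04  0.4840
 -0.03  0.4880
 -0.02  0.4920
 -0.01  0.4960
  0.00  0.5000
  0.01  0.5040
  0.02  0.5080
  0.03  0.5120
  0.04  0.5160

σ√T = 0.37·√0.5 = 0.2616
d₁ = [ln(140/150) + (0.059 + 0.37²/2)·0.5] / 0.2616 = [-0.0690 + 0.0637] / 0.2616 = -0.0201 → -0.02
N(d₁) = N(-0.02) = 0.4920
Δ_put = N(d₁) − 1 = 0.4920 − 1 = -0.5080

-0.5080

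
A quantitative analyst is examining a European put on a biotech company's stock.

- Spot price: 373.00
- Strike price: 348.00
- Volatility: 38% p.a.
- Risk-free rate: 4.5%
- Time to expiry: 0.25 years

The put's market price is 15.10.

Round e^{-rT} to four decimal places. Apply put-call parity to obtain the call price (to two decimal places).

e^(−rT) = e^(−0.045·0.25) = 0.9888
Put-call parity: C − P = S − K·e^(−rT) = 373 − 348·0.9888 = 373 − 344.1024 = 28.8976
C = P + (C − P) = 15.10 + (28.8976) = 43.9976

44.00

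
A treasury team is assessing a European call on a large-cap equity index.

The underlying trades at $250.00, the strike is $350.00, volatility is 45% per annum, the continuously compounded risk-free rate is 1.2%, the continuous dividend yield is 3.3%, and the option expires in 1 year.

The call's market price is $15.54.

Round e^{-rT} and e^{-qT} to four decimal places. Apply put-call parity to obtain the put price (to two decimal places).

$119.50

exp(−qT) = exp(−0.033·1) = 0.9675;  exp(−rT) = exp(−0.012·1) = 0.9881
Put-call parity: C − P = S·e^(−qT) − K·e^(−rT) = 250·0.9675 − 350·0.9881 = 241.8750 − 345.8350 = -103.9600
P = C − (C − P) = 15.54 − (-103.9600) = 119.5000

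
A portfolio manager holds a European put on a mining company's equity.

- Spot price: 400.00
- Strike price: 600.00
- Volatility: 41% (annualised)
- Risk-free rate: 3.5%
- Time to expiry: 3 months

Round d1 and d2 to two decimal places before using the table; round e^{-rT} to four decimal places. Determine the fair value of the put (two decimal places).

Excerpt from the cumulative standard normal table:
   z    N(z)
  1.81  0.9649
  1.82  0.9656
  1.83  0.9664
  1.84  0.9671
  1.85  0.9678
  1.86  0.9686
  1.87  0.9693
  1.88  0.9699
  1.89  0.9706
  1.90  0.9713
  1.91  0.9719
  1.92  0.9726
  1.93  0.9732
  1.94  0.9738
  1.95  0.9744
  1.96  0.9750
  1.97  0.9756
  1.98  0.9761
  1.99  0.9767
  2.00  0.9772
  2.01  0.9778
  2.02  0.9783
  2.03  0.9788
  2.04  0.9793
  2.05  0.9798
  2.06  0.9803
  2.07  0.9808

σ√T = 0.41 × 0.5000 = 0.2050
d₁ = [ln(400/600) + (0.035 + 0.41²/2)·0.25] / 0.2050 = [-0.4055 + 0.0298] / 0.2050 = -1.8327 ⇒ -1.83
d₂ = d₁ − σ√T = -1.8327 − 0.2050 = -2.0377 ⇒ -2.04
exp(−rT) = exp(−0.035·0.25) = 0.9913
P = 600·0.9913·N(2.04) − 400·N(1.83) = 600·0.9913·0.9793 − 400·0.9664 = 582.4681 − 386.5600 = 195.9081

195.91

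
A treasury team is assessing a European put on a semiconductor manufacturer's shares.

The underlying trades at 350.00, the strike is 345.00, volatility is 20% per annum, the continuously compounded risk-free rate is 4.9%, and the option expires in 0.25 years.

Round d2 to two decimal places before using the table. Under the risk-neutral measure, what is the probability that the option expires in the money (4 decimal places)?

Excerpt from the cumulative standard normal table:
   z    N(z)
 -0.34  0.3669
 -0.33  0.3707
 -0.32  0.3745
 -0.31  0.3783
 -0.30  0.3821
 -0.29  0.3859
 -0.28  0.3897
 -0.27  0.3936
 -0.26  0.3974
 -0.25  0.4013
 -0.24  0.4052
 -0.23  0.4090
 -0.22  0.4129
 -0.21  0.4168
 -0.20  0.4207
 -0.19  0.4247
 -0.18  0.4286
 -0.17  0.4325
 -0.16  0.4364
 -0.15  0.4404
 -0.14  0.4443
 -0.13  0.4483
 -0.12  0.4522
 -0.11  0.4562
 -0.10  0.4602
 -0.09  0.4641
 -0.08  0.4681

σ√T = 0.2 × 0.5000 = 0.1000
ln(S/K) + (r + σ²/2)T = ln(350/345) + (0.049 + 0.2²/2)·0.25 = 0.0144 + 0.0173 = 0.0316
d₁ = 0.0316 / 0.1000 = 0.3164 ⇒ 0.32
d₂ = d₁ − σ√T = 0.3164 − 0.1000 = 0.2164 ⇒ 0.22
Pr(exercise) under Q = N(−d₂) = N(-0.22) = 0.4129

0.4129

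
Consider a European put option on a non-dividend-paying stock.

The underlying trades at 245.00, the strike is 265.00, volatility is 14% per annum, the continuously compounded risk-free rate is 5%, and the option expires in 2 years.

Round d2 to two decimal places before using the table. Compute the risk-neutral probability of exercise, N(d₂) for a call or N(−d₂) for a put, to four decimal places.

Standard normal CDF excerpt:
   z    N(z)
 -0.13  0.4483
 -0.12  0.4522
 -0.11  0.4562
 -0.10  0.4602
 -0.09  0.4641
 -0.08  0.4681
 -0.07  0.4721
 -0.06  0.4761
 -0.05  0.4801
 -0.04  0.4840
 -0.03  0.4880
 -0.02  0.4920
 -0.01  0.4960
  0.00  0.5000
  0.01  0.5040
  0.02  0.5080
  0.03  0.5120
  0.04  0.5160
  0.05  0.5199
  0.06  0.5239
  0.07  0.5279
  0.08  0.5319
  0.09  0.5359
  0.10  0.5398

T = 2;  σ√T = 0.1980
d₁ = [ln(245/265) + (0.05 + 0.14²/2)·2] / 0.1980 = [-0.0785 + 0.1196] / 0.1980 = 0.2077 ≈ 0.21
d₂ = d₁ − σ√T = 0.2077 − 0.1980 = 0.0097 ≈ 0.01
Pr(exercise) under Q = N(−d₂) = N(-0.01) = 0.4960

0.4960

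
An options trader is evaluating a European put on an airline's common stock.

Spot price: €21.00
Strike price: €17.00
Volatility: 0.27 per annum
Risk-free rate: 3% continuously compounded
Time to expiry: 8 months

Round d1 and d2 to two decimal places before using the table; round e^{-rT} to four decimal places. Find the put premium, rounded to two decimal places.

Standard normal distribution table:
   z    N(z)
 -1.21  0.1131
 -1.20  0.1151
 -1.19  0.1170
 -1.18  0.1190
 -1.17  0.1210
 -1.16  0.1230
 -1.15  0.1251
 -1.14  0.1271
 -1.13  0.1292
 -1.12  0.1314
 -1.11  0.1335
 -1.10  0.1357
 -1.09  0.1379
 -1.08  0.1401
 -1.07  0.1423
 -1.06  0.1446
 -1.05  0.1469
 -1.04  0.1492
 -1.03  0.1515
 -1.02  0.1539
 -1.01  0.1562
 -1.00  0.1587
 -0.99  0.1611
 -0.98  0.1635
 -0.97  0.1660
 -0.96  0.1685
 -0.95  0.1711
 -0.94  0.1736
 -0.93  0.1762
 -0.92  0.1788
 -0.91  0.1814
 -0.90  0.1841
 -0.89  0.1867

T = 0.6667;  σ√T = 0.2205
d₁ = [ln(21/17) + (0.03 + ½·0.27²)·0.6667] / (σ√T) = (0.2113 + 0.0443) / 0.2205 = 1.1595 → 1.16
d₂ = 1.1595 − 0.2205 = 0.9390 → 0.94
exp(−rT) = exp(−0.03·0.6667) = 0.9802
N(−d₂) = N(-0.94) = 0.1736;  N(−d₁) = N(-1.16) = 0.1230
P = 17·0.9802·0.1736 − 21·0.1230 = 2.8928 − 2.5830 = 0.3098

€0.31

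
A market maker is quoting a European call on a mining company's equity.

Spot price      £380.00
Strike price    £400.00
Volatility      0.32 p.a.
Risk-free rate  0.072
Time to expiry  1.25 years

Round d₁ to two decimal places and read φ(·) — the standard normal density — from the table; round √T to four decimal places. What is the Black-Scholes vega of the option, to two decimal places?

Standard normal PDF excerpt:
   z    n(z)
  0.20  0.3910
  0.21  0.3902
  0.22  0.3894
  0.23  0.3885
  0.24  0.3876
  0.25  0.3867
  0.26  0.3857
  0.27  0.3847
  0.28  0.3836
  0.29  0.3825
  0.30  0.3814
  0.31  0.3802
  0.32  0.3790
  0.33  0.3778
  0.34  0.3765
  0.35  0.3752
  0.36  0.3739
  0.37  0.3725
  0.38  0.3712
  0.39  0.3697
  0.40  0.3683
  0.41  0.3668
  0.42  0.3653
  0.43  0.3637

σ√T = 0.32·√1.25 = 0.3578
d₁ = [ln(380/400) + (0.072 + ½·0.32²)·1.25] / (σ√T) = (-0.0513 + 0.1540) / 0.3578 = 0.2871 which rounds to 0.29
√T = √1.25 = 1.1180
φ(d₁) = φ(0.29) = 0.3825
vega = S·φ(d₁)·√T = 380·0.3825·1.1180 = 162.5013

162.50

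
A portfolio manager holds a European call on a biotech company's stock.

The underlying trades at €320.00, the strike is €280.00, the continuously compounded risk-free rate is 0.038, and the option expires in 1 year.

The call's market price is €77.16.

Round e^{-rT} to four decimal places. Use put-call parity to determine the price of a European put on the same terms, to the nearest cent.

€26.72

e^(−rT) = e^(−0.038·1) = 0.9627
Put-call parity: C − P = S − K·e^(−rT) = 320 − 280·0.9627 = 320 − 269.5560 = 50.4440
P = C − (C − P) = 77.16 − (50.4440) = 26.7160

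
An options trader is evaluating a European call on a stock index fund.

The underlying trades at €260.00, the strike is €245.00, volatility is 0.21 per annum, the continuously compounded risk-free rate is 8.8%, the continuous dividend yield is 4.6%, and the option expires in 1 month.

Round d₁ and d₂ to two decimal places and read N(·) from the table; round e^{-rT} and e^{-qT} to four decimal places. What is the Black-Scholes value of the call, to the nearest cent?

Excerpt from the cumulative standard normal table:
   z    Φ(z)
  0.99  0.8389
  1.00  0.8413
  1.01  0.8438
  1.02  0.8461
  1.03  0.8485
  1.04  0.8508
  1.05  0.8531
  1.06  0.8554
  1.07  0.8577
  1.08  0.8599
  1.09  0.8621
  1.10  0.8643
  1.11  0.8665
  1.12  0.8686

σ√T = 0.21 × 0.2887 = 0.0606
ln(S/K) + (r − q + σ²/2)T = ln(260/245) + (0.088 − 0.046 + 0.21²/2)·0.08333 = 0.0594 + 0.0053 = 0.0648
d₁ = 0.0648 / 0.0606 = 1.0683 ⇒ 1.07
d₂ = d₁ − σ√T = 1.0683 − 0.0606 = 1.0077 ⇒ 1.01
e^(−qT) = e^(−0.046·0.08333) = 0.9962;  e^(−rT) = e^(−0.088·0.08333) = 0.9927
N(d₁) = N(1.07) = 0.8577;  N(d₂) = N(1.01) = 0.8438
C = 260·0.9962·0.8577 − 245·0.9927·0.8438 = 222.1546 − 205.2219 = 16.9327

€16.93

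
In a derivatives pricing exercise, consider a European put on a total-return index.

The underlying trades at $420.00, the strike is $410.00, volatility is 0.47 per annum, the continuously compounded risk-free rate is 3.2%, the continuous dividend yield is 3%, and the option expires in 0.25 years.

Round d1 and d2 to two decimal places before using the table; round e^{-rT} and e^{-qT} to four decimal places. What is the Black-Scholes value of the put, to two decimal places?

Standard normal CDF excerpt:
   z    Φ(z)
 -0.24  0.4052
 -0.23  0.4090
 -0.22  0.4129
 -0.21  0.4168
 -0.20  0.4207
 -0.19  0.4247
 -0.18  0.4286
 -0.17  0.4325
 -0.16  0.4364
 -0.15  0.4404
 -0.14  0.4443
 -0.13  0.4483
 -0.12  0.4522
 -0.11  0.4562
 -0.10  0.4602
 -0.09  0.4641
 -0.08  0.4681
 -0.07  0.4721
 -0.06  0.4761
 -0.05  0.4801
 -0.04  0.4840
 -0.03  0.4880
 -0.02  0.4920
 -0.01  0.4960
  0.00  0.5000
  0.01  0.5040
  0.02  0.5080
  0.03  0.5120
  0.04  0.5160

$32.87

T = 0.25;  σ√T = 0.2350
d₁ = [ln(420/410) + (0.032 − 0.03 + 0.47²/2)·0.25] / 0.2350 = [0.0241 + 0.0281] / 0.2350 = 0.2222 ⇒ 0.22
d₂ = d₁ − σ√T = 0.2222 − 0.2350 = -0.0128 ⇒ -0.01
exp(−qT) = exp(−0.03·0.25) = 0.9925;  exp(−rT) = exp(−0.032·0.25) = 0.9920
P = 410·0.9920·N(0.01) − 420·0.9925·N(-0.22) = 410·0.9920·0.5040 − 420·0.9925·0.4129 = 204.9869 − 172.1174 = 32.8695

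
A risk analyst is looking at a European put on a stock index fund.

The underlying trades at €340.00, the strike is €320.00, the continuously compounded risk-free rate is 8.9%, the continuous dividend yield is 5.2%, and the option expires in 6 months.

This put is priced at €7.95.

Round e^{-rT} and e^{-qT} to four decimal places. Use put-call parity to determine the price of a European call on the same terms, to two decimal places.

e^(−qT) = e^(−0.052·0.5) = 0.9743;  e^(−rT) = e^(−0.089·0.5) = 0.9565
Put-call parity: C − P = S·e^(−qT) − K·e^(−rT) = 340·0.9743 − 320·0.9565 = 331.2620 − 306.0800 = 25.1820
C = P + (C − P) = 7.95 + (25.1820) = 33.1320

€33.13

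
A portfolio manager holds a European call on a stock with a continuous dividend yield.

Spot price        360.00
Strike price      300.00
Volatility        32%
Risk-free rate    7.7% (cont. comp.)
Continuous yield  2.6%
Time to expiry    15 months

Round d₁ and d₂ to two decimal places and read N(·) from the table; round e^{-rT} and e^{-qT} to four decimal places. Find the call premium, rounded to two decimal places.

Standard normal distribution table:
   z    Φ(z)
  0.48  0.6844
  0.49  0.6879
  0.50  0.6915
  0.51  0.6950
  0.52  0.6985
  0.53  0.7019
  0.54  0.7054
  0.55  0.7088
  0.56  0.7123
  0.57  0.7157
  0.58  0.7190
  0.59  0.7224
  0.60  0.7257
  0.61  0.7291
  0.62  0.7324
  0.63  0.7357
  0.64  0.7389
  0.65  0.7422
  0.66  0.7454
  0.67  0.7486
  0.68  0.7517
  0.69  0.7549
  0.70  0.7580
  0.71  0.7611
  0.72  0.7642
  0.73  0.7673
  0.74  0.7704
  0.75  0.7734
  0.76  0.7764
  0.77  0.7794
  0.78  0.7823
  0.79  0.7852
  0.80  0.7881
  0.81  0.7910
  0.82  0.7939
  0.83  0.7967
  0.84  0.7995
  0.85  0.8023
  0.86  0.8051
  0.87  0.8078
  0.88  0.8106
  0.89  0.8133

92.14

T = 1.25;  σ√T = 0.3578
d₁ = [ln(360/300) + (0.077 − 0.026 + ½·0.32²)·1.25] / (σ√T) = (0.1823 + 0.1278) / 0.3578 = 0.8667 ⇒ 0.87
d₂ = 0.8667 − 0.3578 = 0.5089 ⇒ 0.51
exp(−qT) = exp(−0.026·1.25) = 0.9680;  exp(−rT) = exp(−0.077·1.25) = 0.9082
N(d₁) = N(0.87) = 0.8078;  N(d₂) = N(0.51) = 0.6950
C = 360·0.9680·0.8078 − 300·0.9082·0.6950 = 281.5021 − 189.3597 = 92.1424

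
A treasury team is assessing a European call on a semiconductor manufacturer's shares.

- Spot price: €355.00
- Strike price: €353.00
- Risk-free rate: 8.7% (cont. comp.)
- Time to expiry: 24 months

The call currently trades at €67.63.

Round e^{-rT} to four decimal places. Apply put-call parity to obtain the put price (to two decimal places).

€9.26

exp(−rT) = exp(−0.087·2) = 0.8403
Put-call parity: C − P = S − K·e^(−rT) = 355 − 353·0.8403 = 355 − 296.6259 = 58.3741
P = C − (C − P) = 67.63 − (58.3741) = 9.2559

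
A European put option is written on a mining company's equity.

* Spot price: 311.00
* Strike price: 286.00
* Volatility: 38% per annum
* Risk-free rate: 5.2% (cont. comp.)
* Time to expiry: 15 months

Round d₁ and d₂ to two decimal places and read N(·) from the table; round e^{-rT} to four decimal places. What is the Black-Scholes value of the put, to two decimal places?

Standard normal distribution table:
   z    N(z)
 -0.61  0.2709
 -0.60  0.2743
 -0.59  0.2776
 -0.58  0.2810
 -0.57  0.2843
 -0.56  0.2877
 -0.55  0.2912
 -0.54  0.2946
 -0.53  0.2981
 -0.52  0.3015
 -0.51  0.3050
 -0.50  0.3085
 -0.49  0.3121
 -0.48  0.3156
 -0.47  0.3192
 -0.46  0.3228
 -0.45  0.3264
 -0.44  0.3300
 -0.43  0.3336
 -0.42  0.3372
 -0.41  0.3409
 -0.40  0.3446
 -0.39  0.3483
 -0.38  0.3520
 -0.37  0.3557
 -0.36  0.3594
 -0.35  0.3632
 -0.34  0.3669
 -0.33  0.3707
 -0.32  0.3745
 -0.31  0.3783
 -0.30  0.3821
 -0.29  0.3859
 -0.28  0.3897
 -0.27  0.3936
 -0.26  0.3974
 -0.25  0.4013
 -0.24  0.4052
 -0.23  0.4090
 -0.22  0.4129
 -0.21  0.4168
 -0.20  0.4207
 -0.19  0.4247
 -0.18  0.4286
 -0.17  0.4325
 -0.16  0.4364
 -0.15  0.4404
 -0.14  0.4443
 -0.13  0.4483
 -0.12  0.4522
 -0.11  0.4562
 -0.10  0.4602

σ√T = 0.38·√1.25 = 0.4249
ln(S/K) + (r + σ²/2)T = ln(311/286) + (0.052 + 0.38²/2)·1.25 = 0.0838 + 0.1552 = 0.2391
d₁ = 0.2391 / 0.4249 = 0.5627 ⇒ 0.56
d₂ = d₁ − σ√T = 0.5627 − 0.4249 = 0.1378 ⇒ 0.14
exp(−rT) = exp(−0.052·1.25) = 0.9371
N(−d₂) = N(-0.14) = 0.4443;  N(−d₁) = N(-0.56) = 0.2877
P = 286·0.9371·0.4443 − 311·0.2877 = 119.0771 − 89.4747 = 29.6024

29.60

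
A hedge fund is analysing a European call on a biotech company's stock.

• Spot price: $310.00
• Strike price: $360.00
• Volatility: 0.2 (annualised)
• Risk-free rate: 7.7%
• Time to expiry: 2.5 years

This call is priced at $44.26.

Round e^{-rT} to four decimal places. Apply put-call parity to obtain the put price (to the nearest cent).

exp(−rT) = exp(−0.077·2.5) = 0.8249
Put-call parity: C − P = S − K·e^(−rT) = 310 − 360·0.8249 = 310 − 296.9640 = 13.0360
P = C − (C − P) = 44.26 − (13.0360) = 31.2240

$31.22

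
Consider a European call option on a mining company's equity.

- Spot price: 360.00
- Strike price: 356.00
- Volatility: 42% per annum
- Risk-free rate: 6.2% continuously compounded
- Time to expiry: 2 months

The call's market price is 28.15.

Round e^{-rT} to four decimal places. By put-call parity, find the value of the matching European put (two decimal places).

20.48

e^(−rT) = e^(−0.062·0.1667) = 0.9897
Put-call parity: C − P = S − K·e^(−rT) = 360 − 356·0.9897 = 360 − 352.3332 = 7.6668
P = C − (C − P) = 28.15 − (7.6668) = 20.4832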